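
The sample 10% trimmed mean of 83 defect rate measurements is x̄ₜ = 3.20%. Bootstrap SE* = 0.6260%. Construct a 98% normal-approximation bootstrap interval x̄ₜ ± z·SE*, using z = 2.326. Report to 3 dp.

(1.744, 4.656)

Margin = 2.326 × 0.6260 = 1.4561
Interval: 3.20 ± 1.4561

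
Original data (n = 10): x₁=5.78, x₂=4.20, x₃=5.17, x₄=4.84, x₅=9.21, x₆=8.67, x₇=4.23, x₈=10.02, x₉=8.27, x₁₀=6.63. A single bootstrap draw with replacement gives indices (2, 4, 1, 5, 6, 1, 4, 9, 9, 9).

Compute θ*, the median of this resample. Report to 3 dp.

Resample values: 4.20, 4.84, 5.78, 9.21, 8.67, 5.78, 4.84, 8.27, 8.27, 8.27.
Sorted: 4.20, 4.84, 4.84, 5.78, 5.78, 8.27, 8.27, 8.27, 8.67, 9.21
Median = average of the two middle values = 7.025

θ* = 7.025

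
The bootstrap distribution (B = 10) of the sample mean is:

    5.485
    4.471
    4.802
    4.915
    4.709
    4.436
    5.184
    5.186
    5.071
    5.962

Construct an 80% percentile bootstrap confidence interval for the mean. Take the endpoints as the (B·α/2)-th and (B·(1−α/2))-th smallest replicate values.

(4.436, 5.485)

Sorted replicates: 4.436, 4.471, 4.709, 4.802, 4.915, 5.071, 5.184, 5.186, 5.485, 5.962
α = 0.20; lower rank = 10 × 0.100 = 1; upper rank = 10 × 0.900 = 9.
The 1st smallest replicate is 4.436; the 9th is 5.485.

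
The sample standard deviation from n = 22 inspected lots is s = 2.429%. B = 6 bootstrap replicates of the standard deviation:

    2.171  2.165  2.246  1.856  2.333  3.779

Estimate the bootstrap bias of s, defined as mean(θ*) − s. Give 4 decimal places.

bias = −0.0040

mean(θ*) = (2.171 + 2.165 + 2.246 + 1.856 + 2.333 + 3.779) / 6 = 2.42500
bias = 2.42500 − 2.429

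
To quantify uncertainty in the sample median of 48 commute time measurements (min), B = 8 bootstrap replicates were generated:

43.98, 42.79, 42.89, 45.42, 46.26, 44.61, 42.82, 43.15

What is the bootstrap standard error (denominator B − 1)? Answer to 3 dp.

Bootstrap SE is the standard deviation of the 8 replicate medians.
Mean of replicates: (43.98 + 42.79 + 42.89 + 45.42 + 46.26 + 44.61 + 42.82 + 43.15) / 8 = 351.9200 / 8 = 43.9900
Sum of squared deviations: (−0.0100)² + (−1.2000)² + (−1.1000)² + (+1.4300)² + (+2.2700)² + (+0.6200)² + (−1.1700)² + (−0.8400)² = 12.3068
Variance = 12.3068 / 7 = 1.7581
SE* = √1.7581

SE* = 1.326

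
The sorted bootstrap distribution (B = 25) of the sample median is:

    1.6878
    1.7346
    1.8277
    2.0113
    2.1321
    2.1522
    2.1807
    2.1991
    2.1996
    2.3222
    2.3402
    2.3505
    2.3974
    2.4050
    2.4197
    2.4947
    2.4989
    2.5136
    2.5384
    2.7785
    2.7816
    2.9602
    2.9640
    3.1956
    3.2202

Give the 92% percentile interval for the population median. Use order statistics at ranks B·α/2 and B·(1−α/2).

(1.6878, 3.1956)

α = 0.08; lower rank = 25 × 0.040 = 1; upper rank = 25 × 0.960 = 24.
The 1st smallest replicate is 1.6878; the 24th is 3.1956.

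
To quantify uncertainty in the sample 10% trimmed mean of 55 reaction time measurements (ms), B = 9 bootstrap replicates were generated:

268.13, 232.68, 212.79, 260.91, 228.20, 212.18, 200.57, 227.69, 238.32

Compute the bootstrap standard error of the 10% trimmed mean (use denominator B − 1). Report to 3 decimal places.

Bootstrap SE is the standard deviation of the 9 replicate 10% trimmed means.
Mean of replicates: (268.13 + 232.68 + 212.79 + 260.91 + 228.20 + 212.18 + 200.57 + 227.69 + 238.32) / 9 = 2081.4700 / 9 = 231.2744
Sum of squared deviations: (+36.8556)² + (+1.4056)² + (−18.4844)² + (+29.6356)² + (−3.0744)² + (−19.0944)² + (−30.7044)² + (−3.5844)² + (+7.0456)² = 3959.5494
Variance = 3959.5494 / 8 = 494.9437
SE* = √494.9437

SE* = 22.247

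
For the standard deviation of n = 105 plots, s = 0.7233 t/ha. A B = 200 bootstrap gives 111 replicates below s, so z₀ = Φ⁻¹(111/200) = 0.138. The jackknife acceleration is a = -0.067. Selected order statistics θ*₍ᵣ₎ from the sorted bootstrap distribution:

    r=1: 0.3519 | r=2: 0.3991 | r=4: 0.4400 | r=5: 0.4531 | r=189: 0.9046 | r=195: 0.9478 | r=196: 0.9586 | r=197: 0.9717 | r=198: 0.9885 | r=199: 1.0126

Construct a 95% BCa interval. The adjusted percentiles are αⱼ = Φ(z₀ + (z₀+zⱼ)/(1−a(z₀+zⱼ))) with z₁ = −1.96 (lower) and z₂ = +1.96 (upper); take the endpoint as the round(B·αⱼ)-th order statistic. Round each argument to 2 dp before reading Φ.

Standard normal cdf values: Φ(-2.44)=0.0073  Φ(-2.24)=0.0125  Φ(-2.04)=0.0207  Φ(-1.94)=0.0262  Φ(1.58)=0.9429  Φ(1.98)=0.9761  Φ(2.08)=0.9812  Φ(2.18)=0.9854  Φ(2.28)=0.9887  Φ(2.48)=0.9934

Lower: z₀ + z₁ = 0.138 + (-1.960) = -1.822; 1 − a(z₀+z₁) = 1 − (-0.067)(-1.822) = 0.8779; argument = 0.138 + (-1.822)/0.8779 = -1.9373 → -1.94.
α₁ = Φ(-1.94) = 0.0262; rank = round(200 × 0.0262) = 5; θ*₍5₎ = 0.4531.
Upper: z₀ + z₂ = 2.098; 1 − a(z₀+z₂) = 1.1406; argument = 1.9774 → 1.98; α₂ = 0.9761; rank = 195; θ*₍195₎ = 0.9478.

(0.4531, 0.9478)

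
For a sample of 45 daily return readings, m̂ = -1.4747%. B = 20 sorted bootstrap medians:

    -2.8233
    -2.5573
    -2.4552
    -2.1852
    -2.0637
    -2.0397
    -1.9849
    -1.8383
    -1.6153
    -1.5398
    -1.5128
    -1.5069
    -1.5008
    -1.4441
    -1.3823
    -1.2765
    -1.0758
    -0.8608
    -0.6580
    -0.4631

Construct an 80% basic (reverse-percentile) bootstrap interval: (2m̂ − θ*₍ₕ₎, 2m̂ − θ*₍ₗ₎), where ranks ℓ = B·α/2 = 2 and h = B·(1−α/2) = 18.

Percentile endpoints at ranks 2 and 18: θ*₍2₎ = -2.5573, θ*₍18₎ = -0.8608.
Basic interval reflects these around m̂:
  lower = 2 × -1.4747 − -0.8608 = -2.0886
  upper = 2 × -1.4747 − -2.5573 = -0.3921

(-2.0886, -0.3921)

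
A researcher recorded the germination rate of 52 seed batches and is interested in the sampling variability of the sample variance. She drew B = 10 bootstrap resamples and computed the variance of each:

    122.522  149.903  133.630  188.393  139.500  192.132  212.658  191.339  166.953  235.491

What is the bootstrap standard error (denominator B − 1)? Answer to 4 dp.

Bootstrap SE is the standard deviation of the 10 replicate variances.
Mean of replicates: (122.522 + 149.903 + 133.630 + 188.393 + 139.500 + 192.132 + 212.658 + 191.339 + 166.953 + 235.491) / 10 = 1732.52100 / 10 = 173.25210
Sum of squared deviations: (−50.73010)² + (−23.34910)² + (−39.62210)² + (+15.14090)² + (−33.75210)² + (+18.87990)² + (+39.40590)² + (+18.08690)² + (−6.29910)² + (+62.23890)² = 12206.85630
Variance = 12206.85630 / 9 = 1356.31737
SE* = √1356.31737

SE* = 36.8282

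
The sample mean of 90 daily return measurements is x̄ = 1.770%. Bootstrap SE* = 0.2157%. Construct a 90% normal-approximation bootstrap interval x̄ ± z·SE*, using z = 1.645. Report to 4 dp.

Margin = 1.645 × 0.2157 = 0.35483
Interval: 1.770 ± 0.35483

(1.4152, 2.1248)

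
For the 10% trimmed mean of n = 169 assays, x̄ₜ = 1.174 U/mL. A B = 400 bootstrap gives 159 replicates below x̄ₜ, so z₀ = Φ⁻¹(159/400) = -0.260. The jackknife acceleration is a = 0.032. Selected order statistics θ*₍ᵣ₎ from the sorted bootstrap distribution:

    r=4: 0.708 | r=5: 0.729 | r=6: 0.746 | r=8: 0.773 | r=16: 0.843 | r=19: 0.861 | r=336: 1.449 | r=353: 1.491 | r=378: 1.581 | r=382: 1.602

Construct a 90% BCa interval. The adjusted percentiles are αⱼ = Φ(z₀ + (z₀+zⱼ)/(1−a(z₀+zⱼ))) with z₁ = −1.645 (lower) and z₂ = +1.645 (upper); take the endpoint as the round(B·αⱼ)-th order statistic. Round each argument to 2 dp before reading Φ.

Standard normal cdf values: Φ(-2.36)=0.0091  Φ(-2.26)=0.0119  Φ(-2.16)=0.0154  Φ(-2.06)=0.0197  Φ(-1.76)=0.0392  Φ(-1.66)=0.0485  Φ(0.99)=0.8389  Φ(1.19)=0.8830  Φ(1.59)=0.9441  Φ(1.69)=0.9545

(0.773, 1.491)

Lower: z₀ + z₁ = -0.260 + (-1.645) = -1.905; 1 − a(z₀+z₁) = 1 − (0.032)(-1.905) = 1.0610; argument = -0.260 + (-1.905)/1.0610 = -2.0555 → -2.06.
α₁ = Φ(-2.06) = 0.0197; rank = round(400 × 0.0197) = 8; θ*₍8₎ = 0.773.
Upper: z₀ + z₂ = 1.385; 1 − a(z₀+z₂) = 0.9557; argument = 1.1892 → 1.19; α₂ = 0.8830; rank = 353; θ*₍353₎ = 1.491.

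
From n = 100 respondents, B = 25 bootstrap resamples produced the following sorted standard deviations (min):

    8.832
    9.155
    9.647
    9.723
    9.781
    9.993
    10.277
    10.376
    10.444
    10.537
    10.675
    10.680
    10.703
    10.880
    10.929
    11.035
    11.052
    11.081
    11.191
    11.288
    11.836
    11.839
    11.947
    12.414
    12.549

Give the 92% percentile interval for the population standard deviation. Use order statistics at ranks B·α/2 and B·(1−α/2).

α = 0.08; lower rank = 25 × 0.040 = 1; upper rank = 25 × 0.960 = 24.
The 1st smallest replicate is 8.832; the 24th is 12.414.

(8.832, 12.414)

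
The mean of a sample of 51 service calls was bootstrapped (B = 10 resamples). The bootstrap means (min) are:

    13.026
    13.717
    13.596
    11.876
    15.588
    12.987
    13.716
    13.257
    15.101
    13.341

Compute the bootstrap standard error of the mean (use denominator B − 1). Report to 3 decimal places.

Bootstrap SE is the standard deviation of the 10 replicate means.
Mean of replicates: (13.026 + 13.717 + 13.596 + 11.876 + 15.588 + 12.987 + 13.716 + 13.257 + 15.101 + 13.341) / 10 = 136.2050 / 10 = 13.6205
Sum of squared deviations: (−0.5945)² + (+0.0965)² + (−0.0245)² + (−1.7445)² + (+1.9675)² + (−0.6335)² + (+0.0955)² + (−0.3635)² + (+1.4805)² + (−0.2795)² = 10.0903
Variance = 10.0903 / 9 = 1.1211
SE* = √1.1211

SE* = 1.059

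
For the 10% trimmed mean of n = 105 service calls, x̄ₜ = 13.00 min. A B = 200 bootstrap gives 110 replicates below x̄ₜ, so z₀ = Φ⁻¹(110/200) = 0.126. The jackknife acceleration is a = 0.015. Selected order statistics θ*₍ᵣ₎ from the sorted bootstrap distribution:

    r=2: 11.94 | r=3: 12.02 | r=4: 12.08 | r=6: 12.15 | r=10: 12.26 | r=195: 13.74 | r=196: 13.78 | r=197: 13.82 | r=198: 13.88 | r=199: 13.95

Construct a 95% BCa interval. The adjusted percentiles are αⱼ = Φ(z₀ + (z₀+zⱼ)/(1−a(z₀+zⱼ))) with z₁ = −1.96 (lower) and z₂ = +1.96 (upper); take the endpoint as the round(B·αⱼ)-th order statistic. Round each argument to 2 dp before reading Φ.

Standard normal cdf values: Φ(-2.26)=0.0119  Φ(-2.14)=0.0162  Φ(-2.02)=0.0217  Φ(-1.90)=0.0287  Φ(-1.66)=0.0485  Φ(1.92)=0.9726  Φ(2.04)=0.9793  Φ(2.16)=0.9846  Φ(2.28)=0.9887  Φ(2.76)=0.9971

Lower: z₀ + z₁ = 0.126 + (-1.960) = -1.834; 1 − a(z₀+z₁) = 1 − (0.015)(-1.834) = 1.0275; argument = 0.126 + (-1.834)/1.0275 = -1.6589 → -1.66.
α₁ = Φ(-1.66) = 0.0485; rank = round(200 × 0.0485) = 10; θ*₍10₎ = 12.26.
Upper: z₀ + z₂ = 2.086; 1 − a(z₀+z₂) = 0.9687; argument = 2.2794 → 2.28; α₂ = 0.9887; rank = 198; θ*₍198₎ = 13.88.

(12.26, 13.88)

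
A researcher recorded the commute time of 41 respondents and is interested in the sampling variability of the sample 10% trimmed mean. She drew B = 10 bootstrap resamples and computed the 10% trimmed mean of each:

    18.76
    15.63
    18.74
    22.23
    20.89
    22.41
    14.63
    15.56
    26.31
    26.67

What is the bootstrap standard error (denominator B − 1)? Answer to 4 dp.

Bootstrap SE is the standard deviation of the 10 replicate 10% trimmed means.
Mean of replicates: (18.76 + 15.63 + 18.74 + 22.23 + 20.89 + 22.41 + 14.63 + 15.56 + 26.31 + 26.67) / 10 = 201.83000 / 10 = 20.18300
Sum of squared deviations: (−1.42300)² + (−4.55300)² + (−1.44300)² + (+2.04700)² + (+0.70700)² + (+2.22700)² + (−5.55300)² + (−4.62300)² + (+6.12700)² + (+6.48700)² = 166.31581
Variance = 166.31581 / 9 = 18.47953
SE* = √18.47953

SE* = 4.2988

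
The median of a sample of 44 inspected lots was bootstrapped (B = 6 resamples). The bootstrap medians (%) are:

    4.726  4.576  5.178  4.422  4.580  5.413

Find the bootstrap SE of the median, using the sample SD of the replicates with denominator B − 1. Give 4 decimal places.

SE* = 0.3909

Bootstrap SE is the standard deviation of the 6 replicate medians.
Mean of replicates: (4.726 + 4.576 + 5.178 + 4.422 + 4.580 + 5.413) / 6 = 28.89500 / 6 = 4.81583
Sum of squared deviations: (−0.08983)² + (−0.23983)² + (+0.36217)² + (−0.39383)² + (−0.23583)² + (+0.59717)² = 0.76408
Variance = 0.76408 / 5 = 0.15282
SE* = √0.15282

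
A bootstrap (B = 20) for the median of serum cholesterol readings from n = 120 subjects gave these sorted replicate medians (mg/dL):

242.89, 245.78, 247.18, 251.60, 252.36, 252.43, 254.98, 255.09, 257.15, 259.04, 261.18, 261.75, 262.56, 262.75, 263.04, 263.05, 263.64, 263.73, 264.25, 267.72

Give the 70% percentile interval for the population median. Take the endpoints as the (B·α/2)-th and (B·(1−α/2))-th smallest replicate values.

α = 0.30; lower rank = 20 × 0.150 = 3; upper rank = 20 × 0.850 = 17.
The 3rd smallest replicate is 247.18; the 17th is 263.64.

(247.18, 263.64)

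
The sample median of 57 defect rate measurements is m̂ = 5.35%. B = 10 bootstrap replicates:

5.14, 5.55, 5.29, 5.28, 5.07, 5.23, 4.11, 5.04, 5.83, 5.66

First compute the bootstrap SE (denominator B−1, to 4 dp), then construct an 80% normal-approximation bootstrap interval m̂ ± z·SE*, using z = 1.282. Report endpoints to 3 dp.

(4.749, 5.951)

Mean of replicates = 5.2200; sum of squared deviations = 1.9766; SE* = √(1.9766/9) = 0.4686
Margin = 1.282 × 0.4686 = 0.6007
Interval: 5.35 ± 0.6007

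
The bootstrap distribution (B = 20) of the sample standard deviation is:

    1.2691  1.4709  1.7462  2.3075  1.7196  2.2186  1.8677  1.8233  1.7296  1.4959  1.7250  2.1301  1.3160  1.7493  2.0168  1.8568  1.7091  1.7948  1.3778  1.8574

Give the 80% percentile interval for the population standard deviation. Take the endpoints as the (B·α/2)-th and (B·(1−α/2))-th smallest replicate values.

Sorted replicates: 1.2691, 1.3160, 1.3778, 1.4709, 1.4959, 1.7091, 1.7196, 1.7250, 1.7296, 1.7462, 1.7493, 1.7948, 1.8233, 1.8568, 1.8574, 1.8677, 2.0168, 2.1301, 2.2186, 2.3075
α = 0.20; lower rank = 20 × 0.100 = 2; upper rank = 20 × 0.900 = 18.
The 2nd smallest replicate is 1.3160; the 18th is 2.1301.

(1.3160, 2.1301)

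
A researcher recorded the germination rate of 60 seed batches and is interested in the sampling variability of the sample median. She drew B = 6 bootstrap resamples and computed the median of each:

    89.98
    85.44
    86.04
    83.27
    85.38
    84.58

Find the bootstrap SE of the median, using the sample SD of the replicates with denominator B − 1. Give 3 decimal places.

Bootstrap SE is the standard deviation of the 6 replicate medians.
Mean of replicates: (89.98 + 85.44 + 86.04 + 83.27 + 85.38 + 84.58) / 6 = 514.6900 / 6 = 85.7817
Sum of squared deviations: (+4.1983)² + (−0.3417)² + (+0.2583)² + (−2.5117)² + (−0.4017)² + (−1.2017)² = 25.7233
Variance = 25.7233 / 5 = 5.1447
SE* = √5.1447

SE* = 2.268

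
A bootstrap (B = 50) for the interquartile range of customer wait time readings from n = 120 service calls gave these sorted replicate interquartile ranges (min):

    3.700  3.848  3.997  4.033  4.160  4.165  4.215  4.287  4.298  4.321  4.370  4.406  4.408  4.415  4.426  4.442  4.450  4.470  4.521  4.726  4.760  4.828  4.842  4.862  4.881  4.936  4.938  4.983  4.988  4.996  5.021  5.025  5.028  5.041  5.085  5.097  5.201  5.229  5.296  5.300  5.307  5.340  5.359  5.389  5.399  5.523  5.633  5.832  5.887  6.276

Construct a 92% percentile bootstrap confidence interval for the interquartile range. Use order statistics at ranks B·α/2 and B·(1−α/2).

α = 0.08; lower rank = 50 × 0.040 = 2; upper rank = 50 × 0.960 = 48.
The 2nd smallest replicate is 3.848; the 48th is 5.832.

(3.848, 5.832)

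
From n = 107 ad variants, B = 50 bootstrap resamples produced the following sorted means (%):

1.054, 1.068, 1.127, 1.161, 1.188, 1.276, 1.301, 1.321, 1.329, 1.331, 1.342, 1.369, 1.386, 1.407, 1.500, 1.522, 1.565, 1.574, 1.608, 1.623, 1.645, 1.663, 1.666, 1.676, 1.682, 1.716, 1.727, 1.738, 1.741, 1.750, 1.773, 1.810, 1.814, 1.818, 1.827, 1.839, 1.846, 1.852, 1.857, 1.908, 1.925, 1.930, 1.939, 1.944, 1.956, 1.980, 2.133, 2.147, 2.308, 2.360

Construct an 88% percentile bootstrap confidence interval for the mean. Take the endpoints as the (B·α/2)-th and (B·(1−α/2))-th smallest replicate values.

(1.127, 2.133)

α = 0.12; lower rank = 50 × 0.060 = 3; upper rank = 50 × 0.940 = 47.
The 3rd smallest replicate is 1.127; the 47th is 2.133.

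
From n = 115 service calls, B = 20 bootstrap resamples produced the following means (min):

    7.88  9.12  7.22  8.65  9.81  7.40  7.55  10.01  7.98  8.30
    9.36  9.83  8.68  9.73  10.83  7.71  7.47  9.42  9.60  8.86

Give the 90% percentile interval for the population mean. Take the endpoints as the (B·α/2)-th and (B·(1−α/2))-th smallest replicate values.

Sorted replicates: 7.22, 7.40, 7.47, 7.55, 7.71, 7.88, 7.98, 8.30, 8.65, 8.68, 8.86, 9.12, 9.36, 9.42, 9.60, 9.73, 9.81, 9.83, 10.01, 10.83
α = 0.10; lower rank = 20 × 0.050 = 1; upper rank = 20 × 0.950 = 19.
The 1st smallest replicate is 7.22; the 19th is 10.01.

(7.22, 10.01)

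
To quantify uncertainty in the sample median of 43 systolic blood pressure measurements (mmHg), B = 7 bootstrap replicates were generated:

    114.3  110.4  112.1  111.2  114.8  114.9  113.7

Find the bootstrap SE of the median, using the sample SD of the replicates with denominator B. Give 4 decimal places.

SE* = 1.6826

Bootstrap SE is the standard deviation of the 7 replicate medians.
Mean of replicates: (114.3 + 110.4 + 112.1 + 111.2 + 114.8 + 114.9 + 113.7) / 7 = 791.40000 / 7 = 113.05714
Sum of squared deviations: (+1.24286)² + (−2.65714)² + (−0.95714)² + (−1.85714)² + (+1.74286)² + (+1.84286)² + (+0.64286)² = 19.81714
Variance = 19.81714 / 7 = 2.83102
SE* = √2.83102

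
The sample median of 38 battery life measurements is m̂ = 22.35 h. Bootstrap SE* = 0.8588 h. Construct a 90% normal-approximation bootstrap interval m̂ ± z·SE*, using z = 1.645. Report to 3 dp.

Margin = 1.645 × 0.8588 = 1.4127
Interval: 22.35 ± 1.4127

(20.937, 23.763)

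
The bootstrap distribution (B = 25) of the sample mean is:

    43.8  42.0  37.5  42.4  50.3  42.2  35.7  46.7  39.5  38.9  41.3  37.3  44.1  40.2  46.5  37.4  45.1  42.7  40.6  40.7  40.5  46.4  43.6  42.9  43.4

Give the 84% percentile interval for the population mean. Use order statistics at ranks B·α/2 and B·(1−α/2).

Sorted replicates: 35.7, 37.3, 37.4, 37.5, 38.9, 39.5, 40.2, 40.5, 40.6, 40.7, 41.3, 42.0, 42.2, 42.4, 42.7, 42.9, 43.4, 43.6, 43.8, 44.1, 45.1, 46.4, 46.5, 46.7, 50.3
α = 0.16; lower rank = 25 × 0.080 = 2; upper rank = 25 × 0.920 = 23.
The 2nd smallest replicate is 37.3; the 23rd is 46.5.

(37.3, 46.5)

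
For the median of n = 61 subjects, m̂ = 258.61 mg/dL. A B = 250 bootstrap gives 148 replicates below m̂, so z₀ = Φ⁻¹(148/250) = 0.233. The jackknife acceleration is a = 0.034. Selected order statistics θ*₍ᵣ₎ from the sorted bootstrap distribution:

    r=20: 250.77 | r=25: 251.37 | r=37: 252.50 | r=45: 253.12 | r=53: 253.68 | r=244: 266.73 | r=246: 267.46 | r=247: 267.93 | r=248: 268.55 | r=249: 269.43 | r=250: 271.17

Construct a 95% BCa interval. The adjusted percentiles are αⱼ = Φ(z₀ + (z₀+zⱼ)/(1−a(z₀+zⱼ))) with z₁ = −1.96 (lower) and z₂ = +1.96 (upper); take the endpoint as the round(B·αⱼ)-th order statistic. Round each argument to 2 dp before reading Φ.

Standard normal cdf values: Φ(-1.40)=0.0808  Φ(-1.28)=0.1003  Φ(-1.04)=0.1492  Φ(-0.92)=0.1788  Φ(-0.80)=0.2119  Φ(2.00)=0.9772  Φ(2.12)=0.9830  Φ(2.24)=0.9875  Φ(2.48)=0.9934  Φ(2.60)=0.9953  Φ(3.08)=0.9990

(250.77, 269.43)

Lower: z₀ + z₁ = 0.233 + (-1.960) = -1.727; 1 − a(z₀+z₁) = 1 − (0.034)(-1.727) = 1.0587; argument = 0.233 + (-1.727)/1.0587 = -1.3982 → -1.40.
α₁ = Φ(-1.40) = 0.0808; rank = round(250 × 0.0808) = 20; θ*₍20₎ = 250.77.
Upper: z₀ + z₂ = 2.193; 1 − a(z₀+z₂) = 0.9254; argument = 2.6027 → 2.60; α₂ = 0.9953; rank = 249; θ*₍249₎ = 269.43.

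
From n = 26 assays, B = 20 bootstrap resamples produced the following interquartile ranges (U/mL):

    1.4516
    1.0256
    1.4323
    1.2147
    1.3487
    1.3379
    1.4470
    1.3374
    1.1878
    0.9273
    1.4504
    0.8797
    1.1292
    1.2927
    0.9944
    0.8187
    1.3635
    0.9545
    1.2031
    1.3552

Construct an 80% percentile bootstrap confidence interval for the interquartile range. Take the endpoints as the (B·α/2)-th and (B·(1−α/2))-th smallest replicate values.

(0.8797, 1.4470)

Sorted replicates: 0.8187, 0.8797, 0.9273, 0.9545, 0.9944, 1.0256, 1.1292, 1.1878, 1.2031, 1.2147, 1.2927, 1.3374, 1.3379, 1.3487, 1.3552, 1.3635, 1.4323, 1.4470, 1.4504, 1.4516
α = 0.20; lower rank = 20 × 0.100 = 2; upper rank = 20 × 0.900 = 18.
The 2nd smallest replicate is 0.8797; the 18th is 1.4470.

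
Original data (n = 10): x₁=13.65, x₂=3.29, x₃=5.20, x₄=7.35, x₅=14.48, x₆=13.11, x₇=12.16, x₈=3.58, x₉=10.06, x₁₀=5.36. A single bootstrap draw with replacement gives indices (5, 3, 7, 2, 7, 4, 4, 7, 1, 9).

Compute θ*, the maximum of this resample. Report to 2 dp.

θ* = 14.48

Resample values: 14.48, 5.20, 12.16, 3.29, 12.16, 7.35, 7.35, 12.16, 13.65, 10.06.
Maximum = 14.48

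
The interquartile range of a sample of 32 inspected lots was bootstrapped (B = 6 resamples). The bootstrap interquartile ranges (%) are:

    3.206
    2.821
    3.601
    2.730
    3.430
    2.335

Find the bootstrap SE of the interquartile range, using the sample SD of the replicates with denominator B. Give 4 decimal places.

SE* = 0.4346

Bootstrap SE is the standard deviation of the 6 replicate interquartile ranges.
Mean of replicates: (3.206 + 2.821 + 3.601 + 2.730 + 3.430 + 2.335) / 6 = 18.12300 / 6 = 3.02050
Sum of squared deviations: (+0.18550)² + (−0.19950)² + (+0.58050)² + (−0.29050)² + (+0.40950)² + (−0.68550)² = 1.13318
Variance = 1.13318 / 6 = 0.18886
SE* = √0.18886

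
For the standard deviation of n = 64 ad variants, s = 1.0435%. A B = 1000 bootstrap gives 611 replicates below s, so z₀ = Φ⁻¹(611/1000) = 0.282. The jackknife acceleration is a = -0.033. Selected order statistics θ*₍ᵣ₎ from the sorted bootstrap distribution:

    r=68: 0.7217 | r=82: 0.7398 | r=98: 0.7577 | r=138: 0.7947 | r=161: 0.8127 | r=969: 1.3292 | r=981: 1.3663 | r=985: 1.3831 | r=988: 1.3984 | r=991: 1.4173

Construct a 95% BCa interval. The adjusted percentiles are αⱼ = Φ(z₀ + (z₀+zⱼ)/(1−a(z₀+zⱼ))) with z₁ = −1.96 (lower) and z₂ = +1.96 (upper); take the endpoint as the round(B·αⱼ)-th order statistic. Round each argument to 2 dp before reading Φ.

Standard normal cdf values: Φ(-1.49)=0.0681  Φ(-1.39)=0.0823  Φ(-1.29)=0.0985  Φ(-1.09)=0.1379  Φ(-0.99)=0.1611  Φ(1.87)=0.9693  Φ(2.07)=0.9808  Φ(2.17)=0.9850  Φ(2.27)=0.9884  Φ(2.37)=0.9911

Lower: z₀ + z₁ = 0.282 + (-1.960) = -1.678; 1 − a(z₀+z₁) = 1 − (-0.033)(-1.678) = 0.9446; argument = 0.282 + (-1.678)/0.9446 = -1.4944 → -1.49.
α₁ = Φ(-1.49) = 0.0681; rank = round(1000 × 0.0681) = 68; θ*₍68₎ = 0.7217.
Upper: z₀ + z₂ = 2.242; 1 − a(z₀+z₂) = 1.0740; argument = 2.3696 → 2.37; α₂ = 0.9911; rank = 991; θ*₍991₎ = 1.4173.

(0.7217, 1.4173)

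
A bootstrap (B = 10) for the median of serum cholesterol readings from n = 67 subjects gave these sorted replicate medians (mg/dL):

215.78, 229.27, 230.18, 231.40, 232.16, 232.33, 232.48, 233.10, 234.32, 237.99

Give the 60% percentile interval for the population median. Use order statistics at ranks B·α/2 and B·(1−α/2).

(229.27, 233.10)

α = 0.40; lower rank = 10 × 0.200 = 2; upper rank = 10 × 0.800 = 8.
The 2nd smallest replicate is 229.27; the 8th is 233.10.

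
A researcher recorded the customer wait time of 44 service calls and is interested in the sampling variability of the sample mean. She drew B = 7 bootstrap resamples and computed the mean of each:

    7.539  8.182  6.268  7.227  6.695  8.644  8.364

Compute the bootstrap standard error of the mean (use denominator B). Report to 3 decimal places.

SE* = 0.823

Bootstrap SE is the standard deviation of the 7 replicate means.
Mean of replicates: (7.539 + 8.182 + 6.268 + 7.227 + 6.695 + 8.644 + 8.364) / 7 = 52.9190 / 7 = 7.5599
Sum of squared deviations: (−0.0209)² + (+0.6221)² + (−1.2919)² + (−0.3329)² + (−0.8649)² + (+1.0841)² + (+0.8041)² = 4.7372
Variance = 4.7372 / 7 = 0.6767
SE* = √0.6767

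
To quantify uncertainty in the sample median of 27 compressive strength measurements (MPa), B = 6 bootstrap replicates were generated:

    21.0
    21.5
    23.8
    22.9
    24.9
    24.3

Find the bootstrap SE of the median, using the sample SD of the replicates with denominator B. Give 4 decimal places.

SE* = 1.4244

Bootstrap SE is the standard deviation of the 6 replicate medians.
Mean of replicates: (21.0 + 21.5 + 23.8 + 22.9 + 24.9 + 24.3) / 6 = 138.40000 / 6 = 23.06667
Sum of squared deviations: (−2.06667)² + (−1.56667)² + (+0.73333)² + (−0.16667)² + (+1.83333)² + (+1.23333)² = 12.17333
Variance = 12.17333 / 6 = 2.02889
SE* = √2.02889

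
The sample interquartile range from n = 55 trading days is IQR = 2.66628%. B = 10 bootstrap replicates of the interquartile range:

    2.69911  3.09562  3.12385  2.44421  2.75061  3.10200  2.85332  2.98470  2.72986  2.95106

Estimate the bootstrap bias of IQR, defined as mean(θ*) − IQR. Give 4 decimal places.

bias = +0.2072

mean(θ*) = (2.69911 + 3.09562 + 3.12385 + 2.44421 + 2.75061 + 3.10200 + 2.85332 + 2.98470 + 2.72986 + 2.95106) / 10 = 2.873434
bias = 2.873434 − 2.66628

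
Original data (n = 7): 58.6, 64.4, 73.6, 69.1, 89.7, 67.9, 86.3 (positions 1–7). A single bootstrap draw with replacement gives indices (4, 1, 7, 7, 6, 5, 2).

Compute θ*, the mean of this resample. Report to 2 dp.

Resample values: 69.1, 58.6, 86.3, 86.3, 67.9, 89.7, 64.4.
Mean = (69.1 + 58.6 + 86.3 + 86.3 + 67.9 + 89.7 + 64.4) / 7 = 522.30 / 7 = 74.61

θ* = 74.61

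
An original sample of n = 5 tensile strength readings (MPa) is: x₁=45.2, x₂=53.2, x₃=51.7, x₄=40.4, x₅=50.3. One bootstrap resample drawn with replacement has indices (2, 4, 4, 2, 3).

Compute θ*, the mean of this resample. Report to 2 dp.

θ* = 47.78

Resample values: 53.2, 40.4, 40.4, 53.2, 51.7.
Mean = (53.2 + 40.4 + 40.4 + 53.2 + 51.7) / 5 = 238.90 / 5 = 47.78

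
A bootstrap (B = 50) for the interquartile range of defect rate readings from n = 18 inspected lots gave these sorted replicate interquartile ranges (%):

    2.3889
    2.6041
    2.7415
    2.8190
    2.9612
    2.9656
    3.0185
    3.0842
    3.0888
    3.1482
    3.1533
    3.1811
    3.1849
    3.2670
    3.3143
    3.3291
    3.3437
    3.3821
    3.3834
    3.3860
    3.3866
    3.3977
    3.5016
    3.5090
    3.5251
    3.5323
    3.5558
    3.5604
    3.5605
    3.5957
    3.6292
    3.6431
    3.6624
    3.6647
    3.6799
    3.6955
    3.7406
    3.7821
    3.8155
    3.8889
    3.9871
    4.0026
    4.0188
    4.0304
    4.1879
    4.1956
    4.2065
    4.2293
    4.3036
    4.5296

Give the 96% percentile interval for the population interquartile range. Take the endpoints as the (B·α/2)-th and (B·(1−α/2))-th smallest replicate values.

(2.3889, 4.3036)

α = 0.04; lower rank = 50 × 0.020 = 1; upper rank = 50 × 0.980 = 49.
The 1st smallest replicate is 2.3889; the 49th is 4.3036.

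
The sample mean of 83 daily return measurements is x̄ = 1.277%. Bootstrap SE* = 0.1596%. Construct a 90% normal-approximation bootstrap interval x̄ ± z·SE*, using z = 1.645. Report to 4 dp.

Margin = 1.645 × 0.1596 = 0.26254
Interval: 1.277 ± 0.26254

(1.0145, 1.5395)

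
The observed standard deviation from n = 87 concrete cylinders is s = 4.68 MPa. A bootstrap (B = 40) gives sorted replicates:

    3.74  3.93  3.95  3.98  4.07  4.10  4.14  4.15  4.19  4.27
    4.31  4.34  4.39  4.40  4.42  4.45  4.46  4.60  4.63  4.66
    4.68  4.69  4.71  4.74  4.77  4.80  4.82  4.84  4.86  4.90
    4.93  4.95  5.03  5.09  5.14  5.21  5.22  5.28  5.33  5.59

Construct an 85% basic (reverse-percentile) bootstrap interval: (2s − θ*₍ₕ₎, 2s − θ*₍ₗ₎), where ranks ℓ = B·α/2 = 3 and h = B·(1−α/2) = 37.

(4.14, 5.41)

Percentile endpoints at ranks 3 and 37: θ*₍3₎ = 3.95, θ*₍37₎ = 5.22.
Basic interval reflects these around s:
  lower = 2 × 4.68 − 5.22 = 4.14
  upper = 2 × 4.68 − 3.95 = 5.41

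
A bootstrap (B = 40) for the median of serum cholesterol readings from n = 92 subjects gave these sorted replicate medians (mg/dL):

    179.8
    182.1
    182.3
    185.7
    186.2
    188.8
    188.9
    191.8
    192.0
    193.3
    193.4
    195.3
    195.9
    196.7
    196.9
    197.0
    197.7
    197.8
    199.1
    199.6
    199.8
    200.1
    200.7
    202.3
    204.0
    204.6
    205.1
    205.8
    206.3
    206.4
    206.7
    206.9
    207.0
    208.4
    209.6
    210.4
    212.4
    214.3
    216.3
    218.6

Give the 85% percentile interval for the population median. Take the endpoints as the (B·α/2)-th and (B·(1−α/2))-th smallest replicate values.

(182.3, 212.4)

α = 0.15; lower rank = 40 × 0.075 = 3; upper rank = 40 × 0.925 = 37.
The 3rd smallest replicate is 182.3; the 37th is 212.4.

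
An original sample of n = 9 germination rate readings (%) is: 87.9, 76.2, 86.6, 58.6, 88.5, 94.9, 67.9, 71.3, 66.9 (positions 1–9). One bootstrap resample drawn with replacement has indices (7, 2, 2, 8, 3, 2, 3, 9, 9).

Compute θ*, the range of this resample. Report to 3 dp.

θ* = 19.700

Resample values: 67.9, 76.2, 76.2, 71.3, 86.6, 76.2, 86.6, 66.9, 66.9.
Range = 86.6 − 66.9 = 19.700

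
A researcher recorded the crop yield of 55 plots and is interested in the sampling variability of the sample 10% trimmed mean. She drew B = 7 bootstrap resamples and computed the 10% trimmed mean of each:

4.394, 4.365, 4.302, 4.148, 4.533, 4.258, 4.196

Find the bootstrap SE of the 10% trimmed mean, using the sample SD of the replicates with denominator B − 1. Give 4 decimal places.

Bootstrap SE is the standard deviation of the 7 replicate 10% trimmed means.
Mean of replicates: (4.394 + 4.365 + 4.302 + 4.148 + 4.533 + 4.258 + 4.196) / 7 = 30.19600 / 7 = 4.31371
Sum of squared deviations: (+0.08029)² + (+0.05129)² + (−0.01171)² + (−0.16571)² + (+0.21929)² + (−0.05571)² + (−0.11771)² = 0.10172
Variance = 0.10172 / 6 = 0.01695
SE* = √0.01695

SE* = 0.1302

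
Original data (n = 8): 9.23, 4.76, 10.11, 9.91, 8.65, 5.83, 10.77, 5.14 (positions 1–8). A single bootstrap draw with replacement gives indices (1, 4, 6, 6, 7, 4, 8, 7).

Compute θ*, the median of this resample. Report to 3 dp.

θ* = 9.570

Resample values: 9.23, 9.91, 5.83, 5.83, 10.77, 9.91, 5.14, 10.77.
Sorted: 5.14, 5.83, 5.83, 9.23, 9.91, 9.91, 10.77, 10.77
Median = average of the two middle values = 9.570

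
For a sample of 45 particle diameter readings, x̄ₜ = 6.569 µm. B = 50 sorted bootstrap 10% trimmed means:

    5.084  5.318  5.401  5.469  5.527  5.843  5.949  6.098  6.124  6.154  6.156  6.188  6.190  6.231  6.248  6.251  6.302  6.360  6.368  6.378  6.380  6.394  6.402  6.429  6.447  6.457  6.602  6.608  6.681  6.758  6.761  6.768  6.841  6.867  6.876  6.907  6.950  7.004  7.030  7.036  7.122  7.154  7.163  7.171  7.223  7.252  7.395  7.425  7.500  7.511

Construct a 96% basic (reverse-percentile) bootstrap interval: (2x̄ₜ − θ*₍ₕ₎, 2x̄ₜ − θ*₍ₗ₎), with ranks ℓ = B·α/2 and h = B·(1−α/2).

Percentile endpoints at ranks 1 and 49: θ*₍1₎ = 5.084, θ*₍49₎ = 7.500.
Basic interval reflects these around x̄ₜ:
  lower = 2 × 6.569 − 7.500 = 5.638
  upper = 2 × 6.569 − 5.084 = 8.054

(5.638, 8.054)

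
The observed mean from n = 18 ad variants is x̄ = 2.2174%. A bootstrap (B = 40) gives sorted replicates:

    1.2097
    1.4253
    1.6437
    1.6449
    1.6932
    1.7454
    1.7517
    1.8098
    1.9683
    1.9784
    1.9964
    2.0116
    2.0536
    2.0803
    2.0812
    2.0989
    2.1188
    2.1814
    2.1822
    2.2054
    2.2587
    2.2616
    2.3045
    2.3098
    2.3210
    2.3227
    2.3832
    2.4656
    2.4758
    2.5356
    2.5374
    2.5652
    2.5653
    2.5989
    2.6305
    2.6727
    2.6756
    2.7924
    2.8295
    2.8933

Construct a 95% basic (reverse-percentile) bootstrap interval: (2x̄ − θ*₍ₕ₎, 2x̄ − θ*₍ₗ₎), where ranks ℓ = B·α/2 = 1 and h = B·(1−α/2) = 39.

Percentile endpoints at ranks 1 and 39: θ*₍1₎ = 1.2097, θ*₍39₎ = 2.8295.
Basic interval reflects these around x̄:
  lower = 2 × 2.2174 − 2.8295 = 1.6053
  upper = 2 × 2.2174 − 1.2097 = 3.2251

(1.6053, 3.2251)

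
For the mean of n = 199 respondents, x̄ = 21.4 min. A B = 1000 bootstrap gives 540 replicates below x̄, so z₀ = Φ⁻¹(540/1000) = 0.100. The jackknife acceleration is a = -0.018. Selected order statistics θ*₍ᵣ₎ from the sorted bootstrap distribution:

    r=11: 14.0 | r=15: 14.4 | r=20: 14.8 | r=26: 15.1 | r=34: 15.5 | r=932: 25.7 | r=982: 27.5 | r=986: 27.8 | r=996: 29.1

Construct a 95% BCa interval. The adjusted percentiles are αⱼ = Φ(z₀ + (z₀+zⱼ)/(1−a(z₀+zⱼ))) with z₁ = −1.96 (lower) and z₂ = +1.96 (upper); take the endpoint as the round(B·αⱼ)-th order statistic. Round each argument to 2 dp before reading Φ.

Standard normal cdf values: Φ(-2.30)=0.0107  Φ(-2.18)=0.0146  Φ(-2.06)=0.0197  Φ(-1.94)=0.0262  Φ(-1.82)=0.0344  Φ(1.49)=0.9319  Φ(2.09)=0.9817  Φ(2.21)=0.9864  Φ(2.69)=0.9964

(15.5, 27.5)

Lower: z₀ + z₁ = 0.100 + (-1.960) = -1.860; 1 − a(z₀+z₁) = 1 − (-0.018)(-1.860) = 0.9665; argument = 0.100 + (-1.860)/0.9665 = -1.8244 → -1.82.
α₁ = Φ(-1.82) = 0.0344; rank = round(1000 × 0.0344) = 34; θ*₍34₎ = 15.5.
Upper: z₀ + z₂ = 2.060; 1 − a(z₀+z₂) = 1.0371; argument = 2.0863 → 2.09; α₂ = 0.9817; rank = 982; θ*₍982₎ = 27.5.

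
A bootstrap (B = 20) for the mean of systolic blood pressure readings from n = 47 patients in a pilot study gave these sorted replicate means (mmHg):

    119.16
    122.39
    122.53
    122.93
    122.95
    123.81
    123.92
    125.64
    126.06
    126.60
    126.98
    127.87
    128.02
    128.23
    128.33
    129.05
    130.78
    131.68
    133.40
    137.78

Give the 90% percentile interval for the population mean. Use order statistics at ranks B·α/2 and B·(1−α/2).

α = 0.10; lower rank = 20 × 0.050 = 1; upper rank = 20 × 0.950 = 19.
The 1st smallest replicate is 119.16; the 19th is 133.40.

(119.16, 133.40)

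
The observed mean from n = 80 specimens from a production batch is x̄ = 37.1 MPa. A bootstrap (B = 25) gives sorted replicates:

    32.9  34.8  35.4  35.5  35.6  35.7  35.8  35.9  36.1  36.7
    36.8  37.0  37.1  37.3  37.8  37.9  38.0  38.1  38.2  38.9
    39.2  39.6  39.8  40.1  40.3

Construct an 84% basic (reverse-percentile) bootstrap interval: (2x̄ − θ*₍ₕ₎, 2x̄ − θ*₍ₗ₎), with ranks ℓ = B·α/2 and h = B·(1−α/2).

(34.4, 39.4)

Percentile endpoints at ranks 2 and 23: θ*₍2₎ = 34.8, θ*₍23₎ = 39.8.
Basic interval reflects these around x̄:
  lower = 2 × 37.1 − 39.8 = 34.4
  upper = 2 × 37.1 − 34.8 = 39.4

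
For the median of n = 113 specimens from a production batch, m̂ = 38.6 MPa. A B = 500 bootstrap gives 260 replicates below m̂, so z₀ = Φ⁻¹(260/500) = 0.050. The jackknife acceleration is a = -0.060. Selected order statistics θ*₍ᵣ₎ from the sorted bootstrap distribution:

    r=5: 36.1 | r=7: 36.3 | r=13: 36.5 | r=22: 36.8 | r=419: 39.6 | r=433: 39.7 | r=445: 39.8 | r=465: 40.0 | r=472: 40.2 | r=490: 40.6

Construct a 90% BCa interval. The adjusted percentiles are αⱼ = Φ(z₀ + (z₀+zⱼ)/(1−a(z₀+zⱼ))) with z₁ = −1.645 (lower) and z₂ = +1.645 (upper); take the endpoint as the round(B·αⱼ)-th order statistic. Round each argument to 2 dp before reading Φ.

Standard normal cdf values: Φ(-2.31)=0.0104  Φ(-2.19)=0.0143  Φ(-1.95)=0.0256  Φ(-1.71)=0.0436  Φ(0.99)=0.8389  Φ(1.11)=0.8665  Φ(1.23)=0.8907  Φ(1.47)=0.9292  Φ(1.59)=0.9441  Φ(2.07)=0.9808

(36.8, 40.2)

Lower: z₀ + z₁ = 0.050 + (-1.645) = -1.595; 1 − a(z₀+z₁) = 1 − (-0.060)(-1.595) = 0.9043; argument = 0.050 + (-1.595)/0.9043 = -1.7138 → -1.71.
α₁ = Φ(-1.71) = 0.0436; rank = round(500 × 0.0436) = 22; θ*₍22₎ = 36.8.
Upper: z₀ + z₂ = 1.695; 1 − a(z₀+z₂) = 1.1017; argument = 1.5885 → 1.59; α₂ = 0.9441; rank = 472; θ*₍472₎ = 40.2.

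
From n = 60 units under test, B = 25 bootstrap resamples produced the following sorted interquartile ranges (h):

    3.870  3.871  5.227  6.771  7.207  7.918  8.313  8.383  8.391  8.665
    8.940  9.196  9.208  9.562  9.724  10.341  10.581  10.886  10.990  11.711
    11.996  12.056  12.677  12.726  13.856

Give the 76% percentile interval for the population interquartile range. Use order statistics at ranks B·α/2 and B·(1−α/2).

α = 0.24; lower rank = 25 × 0.120 = 3; upper rank = 25 × 0.880 = 22.
The 3rd smallest replicate is 5.227; the 22nd is 12.056.

(5.227, 12.056)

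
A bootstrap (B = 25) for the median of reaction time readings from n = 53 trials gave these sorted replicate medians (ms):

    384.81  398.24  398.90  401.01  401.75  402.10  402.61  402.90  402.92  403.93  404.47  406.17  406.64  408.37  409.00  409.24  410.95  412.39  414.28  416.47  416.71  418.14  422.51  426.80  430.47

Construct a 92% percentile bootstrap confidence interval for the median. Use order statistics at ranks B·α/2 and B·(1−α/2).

α = 0.08; lower rank = 25 × 0.040 = 1; upper rank = 25 × 0.960 = 24.
The 1st smallest replicate is 384.81; the 24th is 426.80.

(384.81, 426.80)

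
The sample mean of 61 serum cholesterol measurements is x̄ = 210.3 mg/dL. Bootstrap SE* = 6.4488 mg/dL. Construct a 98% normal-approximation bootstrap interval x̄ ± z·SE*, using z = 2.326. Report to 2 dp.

Margin = 2.326 × 6.4488 = 15.000
Interval: 210.3 ± 15.000

(195.30, 225.30)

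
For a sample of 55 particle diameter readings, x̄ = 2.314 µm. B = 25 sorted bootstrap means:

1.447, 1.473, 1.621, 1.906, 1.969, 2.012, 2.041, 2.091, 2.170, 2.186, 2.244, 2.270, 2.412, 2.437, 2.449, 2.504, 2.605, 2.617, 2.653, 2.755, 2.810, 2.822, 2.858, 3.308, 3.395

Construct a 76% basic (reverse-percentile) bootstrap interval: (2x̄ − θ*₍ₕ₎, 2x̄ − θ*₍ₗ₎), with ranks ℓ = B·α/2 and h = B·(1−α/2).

(1.806, 3.007)

Percentile endpoints at ranks 3 and 22: θ*₍3₎ = 1.621, θ*₍22₎ = 2.822.
Basic interval reflects these around x̄:
  lower = 2 × 2.314 − 2.822 = 1.806
  upper = 2 × 2.314 − 1.621 = 3.007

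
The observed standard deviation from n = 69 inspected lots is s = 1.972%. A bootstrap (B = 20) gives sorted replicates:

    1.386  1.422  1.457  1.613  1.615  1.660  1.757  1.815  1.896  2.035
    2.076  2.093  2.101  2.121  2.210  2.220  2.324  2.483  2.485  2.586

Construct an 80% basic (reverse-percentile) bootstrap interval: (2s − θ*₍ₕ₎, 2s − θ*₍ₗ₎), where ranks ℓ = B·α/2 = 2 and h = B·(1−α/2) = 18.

(1.461, 2.522)

Percentile endpoints at ranks 2 and 18: θ*₍2₎ = 1.422, θ*₍18₎ = 2.483.
Basic interval reflects these around s:
  lower = 2 × 1.972 − 2.483 = 1.461
  upper = 2 × 1.972 − 1.422 = 2.522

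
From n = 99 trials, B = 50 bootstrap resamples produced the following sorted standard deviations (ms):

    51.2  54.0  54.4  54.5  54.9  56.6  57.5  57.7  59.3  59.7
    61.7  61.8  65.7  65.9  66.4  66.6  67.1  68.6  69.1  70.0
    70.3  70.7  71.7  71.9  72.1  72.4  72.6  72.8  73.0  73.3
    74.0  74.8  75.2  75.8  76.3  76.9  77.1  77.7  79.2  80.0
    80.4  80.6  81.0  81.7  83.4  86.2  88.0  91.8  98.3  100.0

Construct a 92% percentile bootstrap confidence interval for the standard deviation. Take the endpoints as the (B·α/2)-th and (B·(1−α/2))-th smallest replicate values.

(54.0, 91.8)

α = 0.08; lower rank = 50 × 0.040 = 2; upper rank = 50 × 0.960 = 48.
The 2nd smallest replicate is 54.0; the 48th is 91.8.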